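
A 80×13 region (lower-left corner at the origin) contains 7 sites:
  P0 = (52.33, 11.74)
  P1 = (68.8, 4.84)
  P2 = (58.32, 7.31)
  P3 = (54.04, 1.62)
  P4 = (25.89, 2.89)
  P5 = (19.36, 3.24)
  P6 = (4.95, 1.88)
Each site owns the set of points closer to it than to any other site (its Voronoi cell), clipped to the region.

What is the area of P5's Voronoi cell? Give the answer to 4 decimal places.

Area of P5's cell: 143.3375

1. box [0,80]×[0,13]: [(0, 0) (80, 0) (80, 13) (0, 13)]
2. ⊥bis P5·P0 via (35.845,7.49): [(0, 0) (37.776, 0) (34.4245, 13) (0, 13)]  |A|=469.303
3. ⊥bis P5·P1 via (44.08,4.04): [(0, 0) (37.776, 0) (34.4245, 13) (0, 13)]  |A|=469.303
4. ⊥bis P5·P2 via (38.84,5.275): [(0, 0) (37.776, 0) (34.4245, 13) (0, 13)]  |A|=469.303
5. ⊥bis P5·P3 via (36.7,2.43): [(0, 0) (36.5865, 0) (36.769, 3.9061) (34.4245, 13) (0, 13)]  |A|=466.9798
6. ⊥bis P5·P4 via (22.625,3.065): [(0, 0) (22.4607, 0) (23.1575, 13) (0, 13)]  |A|=296.5185
7. ⊥bis P5·P6 via (12.155,2.56): [(12.3966, 0) (22.4607, 0) (23.1575, 13) (11.1697, 13)]  |A|=143.3375
8. canonical 4-gon: [(12.3966, 0) (22.4607, 0) (23.1575, 13) (11.1697, 13)]
9. shoelace: 143.3375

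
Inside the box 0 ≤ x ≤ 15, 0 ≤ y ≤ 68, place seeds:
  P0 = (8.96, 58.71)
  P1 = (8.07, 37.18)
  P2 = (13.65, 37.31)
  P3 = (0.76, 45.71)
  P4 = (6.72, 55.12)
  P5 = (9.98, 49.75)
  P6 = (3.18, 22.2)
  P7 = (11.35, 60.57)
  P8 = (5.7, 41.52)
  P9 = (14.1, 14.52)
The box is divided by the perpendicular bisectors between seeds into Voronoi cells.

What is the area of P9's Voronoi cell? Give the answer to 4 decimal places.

1. box [0,15]×[0,68]: [(0, 0) (15, 0) (15, 68) (0, 68)]
2. ⊥bis P9·P0 via (11.53,36.615): [(0, 35.2739) (0, 0) (15, 0) (15, 37.0186)]  |A|=542.1937
3. ⊥bis P9·P1 via (11.085,25.85): [(0, 22.9002) (0, 0) (15, 0) (15, 26.8918)]  |A|=373.4401
4. ⊥bis P9·P2 via (13.875,25.915): [(11.1252, 25.8607) (0, 22.9002) (0, 0) (15, 0) (15, 25.9372)]  |A|=371.5906
5. ⊥bis P9·P3 via (7.43,30.115): [(11.1252, 25.8607) (0, 22.9002) (0, 0) (15, 0) (15, 25.9372)]  |A|=371.5906
6. ⊥bis P9·P4 via (10.41,34.82): [(11.1252, 25.8607) (0, 22.9002) (0, 0) (15, 0) (15, 25.9372)]  |A|=371.5906
7. ⊥bis P9·P5 via (12.04,32.135): [(11.1252, 25.8607) (0, 22.9002) (0, 0) (15, 0) (15, 25.9372)]  |A|=371.5906
8. ⊥bis P9·P6 via (8.64,18.36): [(13.9545, 25.9166) (0, 6.075) (0, 0) (15, 0) (15, 25.9372)]  |A|=250.3196
9. ⊥bis P9·P7 via (12.725,37.545): [(13.9545, 25.9166) (0, 6.075) (0, 0) (15, 0) (15, 25.9372)]  |A|=250.3196
10. ⊥bis P9·P8 via (9.9,28.02): [(13.9545, 25.9166) (0, 6.075) (0, 0) (15, 0) (15, 25.9372)]  |A|=250.3196
11. canonical 5-gon: [(13.9545, 25.9166) (0, 6.075) (0, 0) (15, 0) (15, 25.9372)]
12. shoelace: 250.3196

Area of P9's cell: 250.3196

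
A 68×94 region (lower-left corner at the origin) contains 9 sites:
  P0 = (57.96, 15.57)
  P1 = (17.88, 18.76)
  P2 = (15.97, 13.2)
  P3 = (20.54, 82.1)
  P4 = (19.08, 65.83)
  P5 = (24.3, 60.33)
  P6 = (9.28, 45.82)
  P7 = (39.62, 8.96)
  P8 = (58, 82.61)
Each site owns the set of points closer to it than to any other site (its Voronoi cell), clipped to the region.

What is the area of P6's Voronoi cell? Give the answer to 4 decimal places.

Area of P6's cell: 612.7723

1. box [0,68]×[0,94]: [(0, 0) (68, 0) (68, 94) (0, 94)]
2. ⊥bis P6·P0 via (33.62,30.695): [(0, 0) (14.546, 0) (68, 86.0212) (68, 94) (0, 94)]  |A|=4092.9094
3. ⊥bis P6·P1 via (13.58,32.29): [(0, 27.9741) (39.7867, 40.6188) (68, 86.0212) (68, 94) (0, 94)]  |A|=3240.9905
4. ⊥bis P6·P2 via (12.625,29.51): [(0, 27.9741) (39.7867, 40.6188) (68, 86.0212) (68, 94) (0, 94)]  |A|=3240.9905
5. ⊥bis P6·P3 via (14.91,63.96): [(0, 68.5875) (0, 27.9741) (39.7867, 40.6188) (47.9239, 53.7137)]  |A|=1182.2314
6. ⊥bis P6·P4 via (14.18,55.825): [(0, 62.7697) (0, 27.9741) (39.7867, 40.6188) (41.0564, 42.6621)]  |A|=746.9127
7. ⊥bis P6·P5 via (16.79,53.075): [(14.0915, 55.8683) (0, 62.7697) (0, 27.9741) (31.3986, 37.953)]  |A|=612.7723
8. ⊥bis P6·P7 via (24.45,27.39): [(14.0915, 55.8683) (0, 62.7697) (0, 27.9741) (31.3986, 37.953)]  |A|=612.7723
9. ⊥bis P6·P8 via (33.64,64.215): [(14.0915, 55.8683) (0, 62.7697) (0, 27.9741) (31.3986, 37.953)]  |A|=612.7723
10. canonical 4-gon: [(14.0915, 55.8683) (0, 62.7697) (0, 27.9741) (31.3986, 37.953)]
11. shoelace: 612.7723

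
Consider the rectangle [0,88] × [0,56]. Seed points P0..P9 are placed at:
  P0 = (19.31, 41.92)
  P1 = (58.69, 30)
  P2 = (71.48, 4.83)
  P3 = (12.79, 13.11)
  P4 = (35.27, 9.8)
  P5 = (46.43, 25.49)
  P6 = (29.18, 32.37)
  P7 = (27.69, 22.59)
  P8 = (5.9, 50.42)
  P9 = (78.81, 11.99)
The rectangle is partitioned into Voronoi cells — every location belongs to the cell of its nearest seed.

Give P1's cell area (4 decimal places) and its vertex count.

Area of P1's cell: 1213.4347 (6 vertices)

1. box [0,88]×[0,56]: [(0, 0) (88, 0) (88, 56) (0, 56)]
2. ⊥bis P1·P0 via (39,35.96): [(28.1152, 0) (88, 0) (88, 56) (45.0659, 56)]  |A|=2878.9279
3. ⊥bis P1·P2 via (65.085,17.415): [(28.1152, 0) (30.8133, 0) (88, 29.0591) (88, 56) (45.0659, 56)]  |A|=2048.0293
4. ⊥bis P1·P3 via (35.74,21.555): [(35.1363, 23.1956) (41.6461, 5.5047) (88, 29.0591) (88, 56) (45.0659, 56)]  |A|=1902.9993
5. ⊥bis P1·P4 via (46.98,19.9): [(37.4746, 30.9206) (53.9873, 11.7757) (88, 29.0591) (88, 56) (45.0659, 56)]  |A|=1687.2608
6. ⊥bis P1·P5 via (52.56,27.745): [(43.7569, 51.6754) (57.7341, 13.6797) (88, 29.0591) (88, 56) (45.0659, 56)]  |A|=1371.2781
7. ⊥bis P1·P6 via (43.935,31.185): [(45.2538, 47.6062) (57.7341, 13.6797) (88, 29.0591) (88, 56) (45.9279, 56)]  |A|=1361.7603
8. ⊥bis P1·P7 via (43.19,26.295): [(45.2538, 47.6062) (57.7341, 13.6797) (88, 29.0591) (88, 56) (45.9279, 56)]  |A|=1361.7603
9. ⊥bis P1·P8 via (32.295,40.21): [(45.2538, 47.6062) (57.7341, 13.6797) (88, 29.0591) (88, 56) (45.9279, 56)]  |A|=1361.7603
10. ⊥bis P1·P9 via (68.75,20.995): [(45.2538, 47.6062) (57.7341, 13.6797) (65.9296, 17.8442) (88, 42.5003) (88, 56) (45.9279, 56)]  |A|=1213.4347
11. canonical 6-gon: [(45.2538, 47.6062) (57.7341, 13.6797) (65.9296, 17.8442) (88, 42.5003) (88, 56) (45.9279, 56)]
12. shoelace: 1213.4347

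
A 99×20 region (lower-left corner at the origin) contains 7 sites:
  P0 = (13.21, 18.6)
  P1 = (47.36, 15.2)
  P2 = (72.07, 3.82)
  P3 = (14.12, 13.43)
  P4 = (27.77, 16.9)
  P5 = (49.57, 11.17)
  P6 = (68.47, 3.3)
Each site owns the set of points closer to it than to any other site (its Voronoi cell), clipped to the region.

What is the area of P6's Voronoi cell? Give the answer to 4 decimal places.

1. box [0,99]×[0,20]: [(0, 0) (99, 0) (99, 20) (0, 20)]
2. ⊥bis P6·P0 via (40.84,10.95): [(37.8082, 0) (99, 0) (99, 20) (43.3457, 20)]  |A|=1168.4606
3. ⊥bis P6·P1 via (57.915,9.25): [(52.7006, 0) (99, 0) (99, 20) (63.9749, 20)]  |A|=813.2443
4. ⊥bis P6·P2 via (70.27,3.56): [(52.7006, 0) (70.7842, 0) (67.8953, 20) (63.9749, 20)]  |A|=220.0398
5. ⊥bis P6·P3 via (41.295,8.365): [(52.7006, 0) (70.7842, 0) (67.8953, 20) (63.9749, 20)]  |A|=220.0398
6. ⊥bis P6·P4 via (48.12,10.1): [(52.7006, 0) (70.7842, 0) (67.8953, 20) (63.9749, 20)]  |A|=220.0398
7. ⊥bis P6·P5 via (59.02,7.235): [(56.0073, 0) (70.7842, 0) (67.8953, 20) (64.3354, 20)]  |A|=183.3685
8. canonical 4-gon: [(56.0073, 0) (70.7842, 0) (67.8953, 20) (64.3354, 20)]
9. shoelace: 183.3685

Area of P6's cell: 183.3685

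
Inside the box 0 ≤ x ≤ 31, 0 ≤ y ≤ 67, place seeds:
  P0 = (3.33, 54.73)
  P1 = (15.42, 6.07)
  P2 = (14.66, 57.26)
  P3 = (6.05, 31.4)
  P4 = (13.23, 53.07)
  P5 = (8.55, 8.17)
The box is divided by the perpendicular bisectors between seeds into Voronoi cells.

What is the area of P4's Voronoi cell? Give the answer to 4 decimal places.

Area of P4's cell: 334.0667

1. box [0,31]×[0,67]: [(0, 0) (31, 0) (31, 67) (0, 67)]
2. ⊥bis P4·P0 via (8.28,53.9): [(0, 4.5193) (0, 0) (31, 0) (31, 67) (10.4766, 67)]  |A|=1749.7083
3. ⊥bis P4·P1 via (14.325,29.57): [(4.1207, 29.0945) (31, 30.347) (31, 67) (10.4766, 67)]  |A|=881.579
4. ⊥bis P4·P2 via (13.945,55.165): [(8.7873, 56.9253) (4.1207, 29.0945) (31, 30.347) (31, 49.3443)]  |A|=582.1046
5. ⊥bis P4·P3 via (9.64,42.235): [(8.7873, 56.9253) (6.4986, 43.2759) (31, 35.1577) (31, 49.3443)]  |A|=334.0667
6. ⊥bis P4·P5 via (10.89,30.62): [(8.7873, 56.9253) (6.4986, 43.2759) (31, 35.1577) (31, 49.3443)]  |A|=334.0667
7. canonical 4-gon: [(8.7873, 56.9253) (6.4986, 43.2759) (31, 35.1577) (31, 49.3443)]
8. shoelace: 334.0667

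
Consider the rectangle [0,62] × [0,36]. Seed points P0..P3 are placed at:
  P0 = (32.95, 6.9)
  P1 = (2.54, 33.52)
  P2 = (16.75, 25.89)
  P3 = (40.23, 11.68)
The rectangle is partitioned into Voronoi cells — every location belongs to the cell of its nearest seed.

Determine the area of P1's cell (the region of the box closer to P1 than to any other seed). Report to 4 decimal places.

1. box [0,62]×[0,36]: [(0, 0) (62, 0) (62, 36) (0, 36)]
2. ⊥bis P1·P0 via (17.745,20.21): [(0, 0) (0.0538, 0) (31.5671, 36) (0, 36)]  |A|=569.1756
3. ⊥bis P1·P2 via (9.645,29.705): [(0, 11.7423) (13.0251, 36) (0, 36)]  |A|=157.9792
4. ⊥bis P1·P3 via (21.385,22.6): [(0, 11.7423) (13.0251, 36) (0, 36)]  |A|=157.9792
5. canonical 3-gon: [(0, 11.7423) (13.0251, 36) (0, 36)]
6. shoelace: 157.9792

Area of P1's cell: 157.9792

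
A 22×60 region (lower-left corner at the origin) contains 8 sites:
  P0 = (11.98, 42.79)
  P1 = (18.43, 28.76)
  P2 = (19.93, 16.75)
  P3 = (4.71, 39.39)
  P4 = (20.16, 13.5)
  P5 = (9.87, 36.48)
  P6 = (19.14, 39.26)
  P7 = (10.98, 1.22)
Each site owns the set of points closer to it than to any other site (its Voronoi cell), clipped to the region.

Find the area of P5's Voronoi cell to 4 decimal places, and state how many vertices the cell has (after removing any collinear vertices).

Area of P5's cell: 150.1889 (6 vertices)

1. box [0,22]×[0,60]: [(0, 0) (22, 0) (22, 60) (0, 60)]
2. ⊥bis P5·P0 via (10.925,39.635): [(0, 43.2882) (0, 0) (22, 0) (22, 35.9316)]  |A|=871.4183
3. ⊥bis P5·P1 via (14.15,32.62): [(18.2635, 37.1811) (0, 43.2882) (0, 16.9304)]  |A|=240.6932
4. ⊥bis P5·P2 via (14.9,26.615): [(3.4852, 20.7948) (18.2635, 37.1811) (0, 43.2882) (0, 19.0177)]  |A|=237.0558
5. ⊥bis P5·P3 via (7.29,37.935): [(3.4852, 20.7948) (18.2635, 37.1811) (8.6733, 40.3879) (0, 25.0084) (0, 19.0177)]  |A|=157.7823
6. ⊥bis P5·P4 via (15.015,24.99): [(3.4852, 20.7948) (18.2635, 37.1811) (8.6733, 40.3879) (0, 25.0084) (0, 19.0177)]  |A|=157.7823
7. ⊥bis P5·P6 via (14.505,37.87): [(3.4852, 20.7948) (15.598, 34.2255) (14.3157, 38.5012) (8.6733, 40.3879) (0, 25.0084) (0, 19.0177)]  |A|=150.1889
8. ⊥bis P5·P7 via (10.425,18.85): [(3.4852, 20.7948) (15.598, 34.2255) (14.3157, 38.5012) (8.6733, 40.3879) (0, 25.0084) (0, 19.0177)]  |A|=150.1889
9. canonical 6-gon: [(3.4852, 20.7948) (15.598, 34.2255) (14.3157, 38.5012) (8.6733, 40.3879) (0, 25.0084) (0, 19.0177)]
10. shoelace: 150.1889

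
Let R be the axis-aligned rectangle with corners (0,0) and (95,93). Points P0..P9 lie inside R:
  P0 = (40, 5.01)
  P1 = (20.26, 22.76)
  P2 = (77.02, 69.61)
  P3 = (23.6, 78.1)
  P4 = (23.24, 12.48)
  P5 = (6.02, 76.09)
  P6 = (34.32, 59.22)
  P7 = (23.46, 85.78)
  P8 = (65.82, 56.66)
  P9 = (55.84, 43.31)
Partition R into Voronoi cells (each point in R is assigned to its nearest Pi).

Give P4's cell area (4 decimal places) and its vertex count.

Area of P4's cell: 520.9044 (4 vertices)

1. box [0,95]×[0,93]: [(0, 0) (95, 0) (95, 93) (0, 93)]
2. ⊥bis P4·P0 via (31.62,8.745): [(0, 0) (27.7223, 0) (69.1728, 93) (0, 93)]  |A|=4505.6228
3. ⊥bis P4·P1 via (21.75,17.62): [(0, 11.315) (0, 0) (27.7223, 0) (37.627, 22.2225)]  |A|=520.9044
4. ⊥bis P4·P2 via (50.13,41.045): [(0, 11.315) (0, 0) (27.7223, 0) (37.627, 22.2225)]  |A|=520.9044
5. ⊥bis P4·P3 via (23.42,45.29): [(0, 11.315) (0, 0) (27.7223, 0) (37.627, 22.2225)]  |A|=520.9044
6. ⊥bis P4·P5 via (14.63,44.285): [(0, 11.315) (0, 0) (27.7223, 0) (37.627, 22.2225)]  |A|=520.9044
7. ⊥bis P4·P6 via (28.78,35.85): [(0, 11.315) (0, 0) (27.7223, 0) (37.627, 22.2225)]  |A|=520.9044
8. ⊥bis P4·P7 via (23.35,49.13): [(0, 11.315) (0, 0) (27.7223, 0) (37.627, 22.2225)]  |A|=520.9044
9. ⊥bis P4·P8 via (44.53,34.57): [(0, 11.315) (0, 0) (27.7223, 0) (37.627, 22.2225)]  |A|=520.9044
10. ⊥bis P4·P9 via (39.54,27.895): [(0, 11.315) (0, 0) (27.7223, 0) (37.627, 22.2225)]  |A|=520.9044
11. canonical 4-gon: [(0, 11.315) (0, 0) (27.7223, 0) (37.627, 22.2225)]
12. shoelace: 520.9044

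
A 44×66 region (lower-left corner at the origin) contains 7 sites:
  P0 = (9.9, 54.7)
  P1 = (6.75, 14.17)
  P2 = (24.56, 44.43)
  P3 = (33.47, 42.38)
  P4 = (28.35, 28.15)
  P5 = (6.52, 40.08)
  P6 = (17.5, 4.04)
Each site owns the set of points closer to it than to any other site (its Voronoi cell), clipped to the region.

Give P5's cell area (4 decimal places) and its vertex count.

Area of P5's cell: 322.8465 (5 vertices)

1. box [0,44]×[0,66]: [(0, 0) (44, 0) (44, 66) (0, 66)]
2. ⊥bis P5·P0 via (8.21,47.39): [(0, 49.2881) (0, 0) (44, 0) (44, 39.1157)]  |A|=1944.8831
3. ⊥bis P5·P1 via (6.635,27.125): [(0, 49.2881) (0, 27.0661) (44, 27.4567) (44, 39.1157)]  |A|=745.3818
4. ⊥bis P5·P2 via (15.54,42.255): [(14.6614, 45.8985) (0, 49.2881) (0, 27.0661) (19.1615, 27.2362)]  |A|=342.0845
5. ⊥bis P5·P3 via (19.995,41.23): [(14.6614, 45.8985) (0, 49.2881) (0, 27.0661) (19.1615, 27.2362)]  |A|=342.0845
6. ⊥bis P5·P4 via (17.435,34.115): [(17.482, 34.2011) (14.6614, 45.8985) (0, 49.2881) (0, 27.0661) (13.649, 27.1873)]  |A|=322.8465
7. ⊥bis P5·P6 via (12.01,22.06): [(17.482, 34.2011) (14.6614, 45.8985) (0, 49.2881) (0, 27.0661) (13.649, 27.1873)]  |A|=322.8465
8. canonical 5-gon: [(17.482, 34.2011) (14.6614, 45.8985) (0, 49.2881) (0, 27.0661) (13.649, 27.1873)]
9. shoelace: 322.8465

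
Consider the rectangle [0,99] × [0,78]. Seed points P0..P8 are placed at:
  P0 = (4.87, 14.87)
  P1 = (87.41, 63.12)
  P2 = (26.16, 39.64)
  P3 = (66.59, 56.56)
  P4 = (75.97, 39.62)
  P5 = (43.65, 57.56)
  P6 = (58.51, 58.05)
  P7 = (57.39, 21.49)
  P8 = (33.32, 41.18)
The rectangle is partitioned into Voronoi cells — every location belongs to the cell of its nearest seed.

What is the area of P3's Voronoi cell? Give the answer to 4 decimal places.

Area of P3's cell: 382.9467

1. box [0,99]×[0,78]: [(0, 0) (99, 0) (99, 78) (0, 78)]
2. ⊥bis P3·P0 via (35.73,35.715): [(59.8544, 0) (99, 0) (99, 78) (7.1678, 78)]  |A|=5108.1356
3. ⊥bis P3·P1 via (77,59.84): [(59.8544, 0) (95.8545, 0) (71.2781, 78) (7.1678, 78)]  |A|=3904.3072
4. ⊥bis P3·P2 via (46.375,48.1): [(66.5049, 0) (95.8545, 0) (71.2781, 78) (33.8618, 78)]  |A|=2603.8694
5. ⊥bis P3·P4 via (71.28,48.09): [(51.0639, 36.896) (79.3025, 52.5322) (71.2781, 78) (33.8618, 78)]  |A|=1191.3041
6. ⊥bis P3·P5 via (55.12,57.06): [(54.3196, 38.6987) (79.3025, 52.5322) (71.2781, 78) (56.0328, 78)]  |A|=673.2131
7. ⊥bis P3·P6 via (62.55,57.305): [(59.6647, 41.6584) (79.3025, 52.5322) (71.2781, 78) (66.3663, 78)]  |A|=382.9467
8. ⊥bis P3·P7 via (61.99,39.025): [(59.6647, 41.6584) (79.3025, 52.5322) (71.2781, 78) (66.3663, 78)]  |A|=382.9467
9. ⊥bis P3·P8 via (49.955,48.87): [(59.6647, 41.6584) (79.3025, 52.5322) (71.2781, 78) (66.3663, 78)]  |A|=382.9467
10. canonical 4-gon: [(59.6647, 41.6584) (79.3025, 52.5322) (71.2781, 78) (66.3663, 78)]
11. shoelace: 382.9467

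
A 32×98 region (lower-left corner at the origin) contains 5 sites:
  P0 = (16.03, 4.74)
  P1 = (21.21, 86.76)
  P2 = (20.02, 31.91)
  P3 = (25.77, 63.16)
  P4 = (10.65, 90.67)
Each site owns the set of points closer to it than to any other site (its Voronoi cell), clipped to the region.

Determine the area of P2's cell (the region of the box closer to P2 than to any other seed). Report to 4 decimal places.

Area of P2's cell: 965.8017

1. box [0,32]×[0,98]: [(0, 0) (32, 0) (32, 98) (0, 98)]
2. ⊥bis P2·P0 via (18.025,18.325): [(0, 20.972) (32, 16.2727) (32, 98) (0, 98)]  |A|=2540.0839
3. ⊥bis P2·P1 via (20.615,59.335): [(0, 59.7823) (0, 20.972) (32, 16.2727) (32, 59.088)]  |A|=1306.0079
4. ⊥bis P2·P3 via (22.895,47.535): [(0, 51.7477) (0, 20.972) (32, 16.2727) (32, 45.8597)]  |A|=965.8017
5. ⊥bis P2·P4 via (15.335,61.29): [(0, 51.7477) (0, 20.972) (32, 16.2727) (32, 45.8597)]  |A|=965.8017
6. canonical 4-gon: [(0, 51.7477) (0, 20.972) (32, 16.2727) (32, 45.8597)]
7. shoelace: 965.8017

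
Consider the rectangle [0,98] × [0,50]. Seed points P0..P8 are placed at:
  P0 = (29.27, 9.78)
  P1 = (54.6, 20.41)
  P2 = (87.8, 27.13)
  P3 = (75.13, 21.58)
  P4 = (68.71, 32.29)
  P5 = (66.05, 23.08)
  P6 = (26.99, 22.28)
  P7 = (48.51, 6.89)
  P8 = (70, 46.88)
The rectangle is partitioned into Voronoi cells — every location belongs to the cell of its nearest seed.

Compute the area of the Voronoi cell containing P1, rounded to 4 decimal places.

1. box [0,98]×[0,50]: [(0, 0) (98, 0) (98, 50) (0, 50)]
2. ⊥bis P1·P0 via (41.935,15.095): [(48.2698, 0) (98, 0) (98, 50) (27.2868, 50)]  |A|=3011.0869
3. ⊥bis P1·P2 via (71.2,23.77): [(48.2698, 0) (76.0113, 0) (65.8908, 50) (27.2868, 50)]  |A|=1658.6387
4. ⊥bis P1·P3 via (64.865,20.995): [(48.2698, 0) (66.0615, 0) (63.212, 50) (27.2868, 50)]  |A|=1342.9247
5. ⊥bis P1·P4 via (61.655,26.35): [(48.2698, 0) (66.0615, 0) (64.7707, 22.6494) (41.7427, 50) (27.2868, 50)]  |A|=1049.3263
6. ⊥bis P1·P5 via (60.325,21.745): [(48.2698, 0) (65.3957, 0) (58.3304, 30.2987) (41.7427, 50) (27.2868, 50)]  |A|=971.2412
7. ⊥bis P1·P6 via (40.795,21.345): [(40.5889, 18.3025) (48.2698, 0) (65.3957, 0) (58.3304, 30.2987) (42.6618, 48.9084)]  |A|=726.9356
8. ⊥bis P1·P7 via (51.555,13.65): [(40.6078, 18.5811) (63.4635, 8.2859) (58.3304, 30.2987) (42.6618, 48.9084)]  |A|=481.8402
9. ⊥bis P1·P8 via (62.3,33.645): [(42.4117, 45.2158) (40.6078, 18.5811) (63.4635, 8.2859) (58.3304, 30.2987) (48.9961, 41.3851)]  |A|=469.2045
10. canonical 5-gon: [(42.4117, 45.2158) (40.6078, 18.5811) (63.4635, 8.2859) (58.3304, 30.2987) (48.9961, 41.3851)]
11. shoelace: 469.2045

Area of P1's cell: 469.2045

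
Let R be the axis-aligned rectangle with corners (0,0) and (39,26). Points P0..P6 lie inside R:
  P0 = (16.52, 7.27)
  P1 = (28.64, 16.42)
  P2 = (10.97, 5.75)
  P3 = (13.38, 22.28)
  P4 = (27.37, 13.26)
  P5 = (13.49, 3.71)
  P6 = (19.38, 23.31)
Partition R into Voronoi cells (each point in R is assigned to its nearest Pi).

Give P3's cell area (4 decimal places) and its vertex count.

1. box [0,39]×[0,26]: [(0, 0) (39, 0) (39, 26) (0, 26)]
2. ⊥bis P3·P0 via (14.95,14.775): [(0, 11.6476) (39, 19.8061) (39, 26) (0, 26)]  |A|=400.6535
3. ⊥bis P3·P1 via (21.01,19.35): [(0, 11.6476) (19.629, 15.7538) (23.5637, 26) (0, 26)]  |A|=261.5811
4. ⊥bis P3·P2 via (12.175,14.015): [(0, 15.7901) (11.6694, 14.0887) (19.629, 15.7538) (23.5637, 26) (0, 26)]  |A|=237.4108
5. ⊥bis P3·P4 via (20.375,17.77): [(0, 15.7901) (11.6694, 14.0887) (18.9887, 15.6199) (20.4449, 17.8784) (23.5637, 26) (0, 26)]  |A|=236.7852
6. ⊥bis P3·P5 via (13.435,12.995): [(0, 15.7901) (11.6694, 14.0887) (18.9887, 15.6199) (20.4449, 17.8784) (23.5637, 26) (0, 26)]  |A|=236.7852
7. ⊥bis P3·P6 via (16.38,22.795): [(0, 15.7901) (11.6694, 14.0887) (17.6595, 15.3418) (15.8298, 26) (0, 26)]  |A|=186.9166
8. canonical 5-gon: [(0, 15.7901) (11.6694, 14.0887) (17.6595, 15.3418) (15.8298, 26) (0, 26)]
9. shoelace: 186.9166

Area of P3's cell: 186.9166 (5 vertices)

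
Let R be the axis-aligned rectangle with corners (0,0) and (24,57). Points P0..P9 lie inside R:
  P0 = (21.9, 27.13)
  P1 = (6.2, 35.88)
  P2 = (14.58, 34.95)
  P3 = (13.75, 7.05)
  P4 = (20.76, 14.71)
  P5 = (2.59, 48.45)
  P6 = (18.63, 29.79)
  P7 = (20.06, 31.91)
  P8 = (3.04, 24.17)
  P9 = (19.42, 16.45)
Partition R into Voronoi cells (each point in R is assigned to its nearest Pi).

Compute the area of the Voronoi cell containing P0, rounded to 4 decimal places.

Area of P0's cell: 46.2452

1. box [0,24]×[0,57]: [(0, 0) (24, 0) (24, 57) (0, 57)]
2. ⊥bis P0·P1 via (14.05,31.505): [(0, 6.2953) (0, 0) (24, 0) (24, 49.3581)]  |A|=667.8411
3. ⊥bis P0·P2 via (18.24,31.04): [(8.9382, 22.3329) (0, 6.2953) (0, 0) (24, 0) (24, 36.4317)]  |A|=570.4933
4. ⊥bis P0·P3 via (17.825,17.09): [(8.9382, 22.3329) (8.1946, 20.9988) (24, 14.5837) (24, 36.4317)]  |A|=177.4639
5. ⊥bis P0·P4 via (21.33,20.92): [(8.9382, 22.3329) (8.7921, 22.0708) (24, 20.6749) (24, 36.4317)]  |A|=120.7579
6. ⊥bis P0·P5 via (12.245,37.79): [(8.9382, 22.3329) (8.7921, 22.0708) (24, 20.6749) (24, 36.4317)]  |A|=120.7579
7. ⊥bis P0·P6 via (20.265,28.46): [(14.6317, 21.5348) (24, 20.6749) (24, 33.0515)]  |A|=57.974
8. ⊥bis P0·P7 via (20.98,29.52): [(21.1944, 29.6025) (14.6317, 21.5348) (24, 20.6749) (24, 30.6825)]  |A|=54.6507
9. ⊥bis P0·P8 via (12.47,25.65): [(21.1944, 29.6025) (14.6317, 21.5348) (24, 20.6749) (24, 30.6825)]  |A|=54.6507
10. ⊥bis P0·P9 via (20.66,21.79): [(21.1944, 29.6025) (15.7641, 22.9269) (24, 21.0144) (24, 30.6825)]  |A|=46.2452
11. canonical 4-gon: [(21.1944, 29.6025) (15.7641, 22.9269) (24, 21.0144) (24, 30.6825)]
12. shoelace: 46.2452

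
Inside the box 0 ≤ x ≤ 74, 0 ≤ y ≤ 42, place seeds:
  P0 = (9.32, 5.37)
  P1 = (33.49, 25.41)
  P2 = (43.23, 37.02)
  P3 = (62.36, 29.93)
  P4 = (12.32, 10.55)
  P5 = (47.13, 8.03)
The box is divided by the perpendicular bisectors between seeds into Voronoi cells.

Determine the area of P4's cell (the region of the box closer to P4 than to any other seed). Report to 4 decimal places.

Area of P4's cell: 671.1873

1. box [0,74]×[0,42]: [(0, 0) (74, 0) (74, 42) (0, 42)]
2. ⊥bis P4·P0 via (10.82,7.96): [(0, 14.2264) (24.5643, 0) (74, 0) (74, 42) (0, 42)]  |A|=2933.2693
3. ⊥bis P4·P1 via (22.905,17.98): [(0, 14.2264) (24.5643, 0) (35.5258, 0) (6.0445, 42) (0, 42)]  |A|=698.2457
4. ⊥bis P4·P2 via (27.775,23.785): [(0, 14.2264) (24.5643, 0) (35.5258, 0) (6.0445, 42) (0, 42)]  |A|=698.2457
5. ⊥bis P4·P3 via (37.34,20.24): [(0, 14.2264) (24.5643, 0) (35.5258, 0) (6.0445, 42) (0, 42)]  |A|=698.2457
6. ⊥bis P4·P5 via (29.725,9.29): [(0, 14.2264) (24.5643, 0) (29.0525, 0) (29.6577, 8.3599) (6.0445, 42) (0, 42)]  |A|=671.1873
7. canonical 6-gon: [(0, 14.2264) (24.5643, 0) (29.0525, 0) (29.6577, 8.3599) (6.0445, 42) (0, 42)]
8. shoelace: 671.1873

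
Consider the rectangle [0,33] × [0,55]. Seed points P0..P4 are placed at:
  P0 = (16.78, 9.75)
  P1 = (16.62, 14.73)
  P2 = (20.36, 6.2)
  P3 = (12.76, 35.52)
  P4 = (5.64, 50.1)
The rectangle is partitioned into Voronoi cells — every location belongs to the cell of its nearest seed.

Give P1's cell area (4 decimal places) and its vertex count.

1. box [0,33]×[0,55]: [(0, 0) (33, 0) (33, 55) (0, 55)]
2. ⊥bis P1·P0 via (16.7,12.24): [(0, 11.7035) (33, 12.7637) (33, 55) (0, 55)]  |A|=1411.292
3. ⊥bis P1·P2 via (18.49,10.465): [(0, 11.7035) (23, 12.4424) (33, 16.8269) (33, 55) (0, 55)]  |A|=1390.9757
4. ⊥bis P1·P3 via (14.69,25.125): [(0, 22.3976) (0, 11.7035) (23, 12.4424) (33, 16.8269) (33, 28.5245)]  |A|=416.1906
5. ⊥bis P1·P4 via (11.13,32.415): [(0, 22.3976) (0, 11.7035) (23, 12.4424) (33, 16.8269) (33, 28.5245)]  |A|=416.1906
6. canonical 5-gon: [(0, 22.3976) (0, 11.7035) (23, 12.4424) (33, 16.8269) (33, 28.5245)]
7. shoelace: 416.1906

Area of P1's cell: 416.1906 (5 vertices)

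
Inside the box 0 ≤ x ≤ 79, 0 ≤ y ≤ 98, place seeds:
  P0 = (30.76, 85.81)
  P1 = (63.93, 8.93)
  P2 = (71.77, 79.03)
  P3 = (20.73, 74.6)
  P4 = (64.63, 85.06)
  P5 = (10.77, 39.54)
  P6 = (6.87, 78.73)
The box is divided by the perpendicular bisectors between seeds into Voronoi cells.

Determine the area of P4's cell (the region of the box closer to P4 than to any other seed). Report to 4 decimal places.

Area of P4's cell: 684.6940

1. box [0,79]×[0,98]: [(0, 0) (79, 0) (79, 98) (0, 98)]
2. ⊥bis P4·P0 via (47.695,85.435): [(45.8032, 0) (79, 0) (79, 98) (47.9732, 98)]  |A|=3146.9562
3. ⊥bis P4·P1 via (64.28,46.995): [(46.8474, 47.1553) (79, 46.8597) (79, 98) (47.9732, 98)]  |A|=1610.9222
4. ⊥bis P4·P2 via (68.2,82.045): [(47.0658, 57.0204) (79, 94.8331) (79, 98) (47.9732, 98)]  |A|=686.2987
5. ⊥bis P4·P3 via (42.68,79.83): [(47.155, 61.0487) (47.884, 57.9892) (79, 94.8331) (79, 98) (47.9732, 98)]  |A|=684.694
6. ⊥bis P4·P5 via (37.7,62.3): [(47.155, 61.0487) (47.884, 57.9892) (79, 94.8331) (79, 98) (47.9732, 98)]  |A|=684.694
7. ⊥bis P4·P6 via (35.75,81.895): [(47.155, 61.0487) (47.884, 57.9892) (79, 94.8331) (79, 98) (47.9732, 98)]  |A|=684.694
8. canonical 5-gon: [(47.155, 61.0487) (47.884, 57.9892) (79, 94.8331) (79, 98) (47.9732, 98)]
9. shoelace: 684.694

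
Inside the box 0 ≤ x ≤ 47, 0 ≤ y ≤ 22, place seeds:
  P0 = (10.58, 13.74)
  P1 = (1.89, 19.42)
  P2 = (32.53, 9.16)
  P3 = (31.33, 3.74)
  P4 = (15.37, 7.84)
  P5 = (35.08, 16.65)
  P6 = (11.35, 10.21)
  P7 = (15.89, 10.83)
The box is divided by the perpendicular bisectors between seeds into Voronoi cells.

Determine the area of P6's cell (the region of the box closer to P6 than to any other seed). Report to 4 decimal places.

1. box [0,47]×[0,22]: [(0, 0) (47, 0) (47, 22) (0, 22)]
2. ⊥bis P6·P0 via (10.965,11.975): [(0, 9.5832) (0, 0) (47, 0) (47, 19.8353)]  |A|=691.3354
3. ⊥bis P6·P1 via (6.62,14.815): [(1.938, 10.0059) (0, 8.0153) (0, 0) (47, 0) (47, 19.8353)]  |A|=689.8161
4. ⊥bis P6·P2 via (21.94,9.685): [(22.1747, 14.4202) (1.938, 10.0059) (0, 8.0153) (0, 0) (21.4599, 0)]  |A|=259.4608
5. ⊥bis P6·P3 via (21.34,6.975): [(21.8898, 8.6729) (22.1747, 14.4202) (1.938, 10.0059) (0, 8.0153) (0, 0) (19.0813, 0)]  |A|=249.1464
6. ⊥bis P6·P4 via (13.36,9.025): [(15.7093, 13.0099) (1.938, 10.0059) (0, 8.0153) (0, 0) (8.0393, 0)]  |A|=126.0484
7. ⊥bis P6·P5 via (23.215,13.43): [(15.7093, 13.0099) (1.938, 10.0059) (0, 8.0153) (0, 0) (8.0393, 0)]  |A|=126.0484
8. ⊥bis P6·P7 via (13.62,10.52): [(13.7369, 9.6642) (13.3502, 12.4953) (1.938, 10.0059) (0, 8.0153) (0, 0) (8.0393, 0)]  |A|=122.6096
9. canonical 6-gon: [(13.7369, 9.6642) (13.3502, 12.4953) (1.938, 10.0059) (0, 8.0153) (0, 0) (8.0393, 0)]
10. shoelace: 122.6096

Area of P6's cell: 122.6096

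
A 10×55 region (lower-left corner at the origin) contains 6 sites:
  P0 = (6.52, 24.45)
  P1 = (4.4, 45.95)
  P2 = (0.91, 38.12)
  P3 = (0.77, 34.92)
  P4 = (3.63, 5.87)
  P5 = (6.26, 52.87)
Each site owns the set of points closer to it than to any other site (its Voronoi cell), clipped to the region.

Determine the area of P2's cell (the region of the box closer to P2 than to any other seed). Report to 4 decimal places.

Area of P2's cell: 46.5178

1. box [0,10]×[0,55]: [(0, 0) (10, 0) (10, 55) (0, 55)]
2. ⊥bis P2·P0 via (3.715,31.285): [(0, 29.7604) (10, 33.8643) (10, 55) (0, 55)]  |A|=231.8765
3. ⊥bis P2·P1 via (2.655,42.035): [(0, 43.2184) (0, 29.7604) (10, 33.8643) (10, 38.7612)]  |A|=91.7743
4. ⊥bis P2·P3 via (0.84,36.52): [(0, 43.2184) (0, 36.5568) (10, 36.1192) (10, 38.7612)]  |A|=46.5178
5. ⊥bis P2·P4 via (2.27,21.995): [(0, 43.2184) (0, 36.5568) (10, 36.1192) (10, 38.7612)]  |A|=46.5178
6. ⊥bis P2·P5 via (3.585,45.495): [(0, 43.2184) (0, 36.5568) (10, 36.1192) (10, 38.7612)]  |A|=46.5178
7. canonical 4-gon: [(0, 43.2184) (0, 36.5568) (10, 36.1192) (10, 38.7612)]
8. shoelace: 46.5178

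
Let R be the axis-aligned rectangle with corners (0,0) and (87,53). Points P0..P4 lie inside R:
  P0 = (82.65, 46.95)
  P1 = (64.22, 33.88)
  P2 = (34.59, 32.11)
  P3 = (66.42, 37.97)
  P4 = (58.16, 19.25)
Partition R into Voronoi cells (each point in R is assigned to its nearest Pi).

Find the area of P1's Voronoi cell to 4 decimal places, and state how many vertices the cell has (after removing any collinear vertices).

Area of P1's cell: 401.7234 (5 vertices)

1. box [0,87]×[0,53]: [(0, 0) (87, 0) (87, 53) (0, 53)]
2. ⊥bis P1·P0 via (73.435,40.415): [(0, 0) (87, 0) (87, 21.287) (64.5101, 53) (0, 53)]  |A|=4254.3889
3. ⊥bis P1·P2 via (49.405,32.995): [(51.376, 0) (87, 0) (87, 21.287) (64.5101, 53) (48.21, 53)]  |A|=1615.3604
4. ⊥bis P1·P3 via (65.32,35.925): [(48.6958, 44.8671) (51.376, 0) (87, 0) (87, 21.287) (83.5875, 26.099)]  |A|=1258.7891
5. ⊥bis P1·P4 via (61.19,26.565): [(48.6958, 44.8671) (49.4998, 31.4073) (87, 15.874) (87, 21.287) (83.5875, 26.099)]  |A|=401.7234
6. canonical 5-gon: [(48.6958, 44.8671) (49.4998, 31.4073) (87, 15.874) (87, 21.287) (83.5875, 26.099)]
7. shoelace: 401.7234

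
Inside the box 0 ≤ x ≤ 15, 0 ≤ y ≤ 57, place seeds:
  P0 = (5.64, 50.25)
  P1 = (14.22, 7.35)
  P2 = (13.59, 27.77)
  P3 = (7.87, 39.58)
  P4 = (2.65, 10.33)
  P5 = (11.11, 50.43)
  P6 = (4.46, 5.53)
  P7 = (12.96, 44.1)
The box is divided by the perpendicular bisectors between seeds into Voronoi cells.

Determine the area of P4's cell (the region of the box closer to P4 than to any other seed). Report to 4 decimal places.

1. box [0,15]×[0,57]: [(0, 0) (15, 0) (15, 57) (0, 57)]
2. ⊥bis P4·P0 via (4.145,30.29): [(0, 30.6005) (0, 0) (15, 0) (15, 29.477)]  |A|=450.5807
3. ⊥bis P4·P1 via (8.435,8.84): [(13.774, 29.5688) (0, 30.6005) (0, 0) (6.1581, 0)]  |A|=301.7893
4. ⊥bis P4·P2 via (8.12,19.05): [(10.6551, 17.4597) (0, 24.1436) (0, 0) (6.1581, 0)]  |A|=182.3864
5. ⊥bis P4·P3 via (5.26,24.955): [(10.6551, 17.4597) (0, 24.1436) (0, 0) (6.1581, 0)]  |A|=182.3864
6. ⊥bis P4·P5 via (6.88,30.38): [(10.6551, 17.4597) (0, 24.1436) (0, 0) (6.1581, 0)]  |A|=182.3864
7. ⊥bis P4·P6 via (3.555,7.93): [(8.7003, 9.8702) (10.6551, 17.4597) (0, 24.1436) (0, 6.5895)]  |A|=123.3299
8. ⊥bis P4·P7 via (7.805,27.215): [(8.7003, 9.8702) (10.6551, 17.4597) (0, 24.1436) (0, 6.5895)]  |A|=123.3299
9. canonical 4-gon: [(8.7003, 9.8702) (10.6551, 17.4597) (0, 24.1436) (0, 6.5895)]
10. shoelace: 123.3299

Area of P4's cell: 123.3299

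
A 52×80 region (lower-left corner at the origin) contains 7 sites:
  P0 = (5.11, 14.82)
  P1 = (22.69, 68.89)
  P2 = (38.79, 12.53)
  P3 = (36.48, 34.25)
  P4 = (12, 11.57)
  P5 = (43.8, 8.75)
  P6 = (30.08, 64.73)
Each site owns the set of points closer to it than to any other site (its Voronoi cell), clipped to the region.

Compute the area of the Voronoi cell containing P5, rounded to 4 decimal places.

1. box [0,52]×[0,80]: [(0, 0) (52, 0) (52, 80) (0, 80)]
2. ⊥bis P5·P0 via (24.455,11.785): [(22.6061, 0) (52, 0) (52, 80) (35.1571, 80)]  |A|=1849.4722
3. ⊥bis P5·P1 via (33.245,38.82): [(28.4314, 37.1304) (22.6061, 0) (52, 0) (52, 45.4033)]  |A|=1080.7496
4. ⊥bis P5·P2 via (41.295,10.64): [(33.2672, 0) (52, 0) (52, 24.8284)]  |A|=232.5523
5. ⊥bis P5·P3 via (40.14,21.5): [(33.2672, 0) (52, 0) (52, 24.8284)]  |A|=232.5523
6. ⊥bis P5·P4 via (27.9,10.16): [(33.2672, 0) (52, 0) (52, 24.8284)]  |A|=232.5523
7. ⊥bis P5·P6 via (36.94,36.74): [(33.2672, 0) (52, 0) (52, 24.8284)]  |A|=232.5523
8. canonical 3-gon: [(33.2672, 0) (52, 0) (52, 24.8284)]
9. shoelace: 232.5523

Area of P5's cell: 232.5523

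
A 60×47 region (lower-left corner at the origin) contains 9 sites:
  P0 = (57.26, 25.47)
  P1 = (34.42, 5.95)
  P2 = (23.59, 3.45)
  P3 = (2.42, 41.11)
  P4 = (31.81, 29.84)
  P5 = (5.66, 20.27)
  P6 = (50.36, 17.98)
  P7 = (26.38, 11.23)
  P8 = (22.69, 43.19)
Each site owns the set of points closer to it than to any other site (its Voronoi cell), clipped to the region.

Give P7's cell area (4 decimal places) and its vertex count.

Area of P7's cell: 230.2045 (4 vertices)

1. box [0,60]×[0,47]: [(0, 0) (60, 0) (60, 47) (0, 47)]
2. ⊥bis P7·P0 via (41.82,18.35): [(0, 0) (50.2819, 0) (28.6083, 47) (0, 47)]  |A|=1853.9211
3. ⊥bis P7·P1 via (30.4,8.59): [(0, 0) (24.7588, 0) (39.7531, 22.8322) (28.6083, 47) (0, 47)]  |A|=1562.5468
4. ⊥bis P7·P2 via (24.985,7.34): [(0, 16.2999) (28.7034, 6.0065) (39.7531, 22.8322) (28.6083, 47) (0, 47)]  |A|=1254.2579
5. ⊥bis P7·P3 via (14.4,26.17): [(1.445, 15.7817) (28.7034, 6.0065) (39.7531, 22.8322) (31.7852, 40.1108)]  |A|=642.3697
6. ⊥bis P7·P4 via (29.095,20.535): [(13.1681, 25.1821) (1.445, 15.7817) (28.7034, 6.0065) (36.7732, 18.2947)]  |A|=358.2395
7. ⊥bis P7·P5 via (16.02,15.75): [(19.3484, 23.3788) (14.0601, 11.2578) (28.7034, 6.0065) (36.7732, 18.2947)]  |A|=230.2045
8. ⊥bis P7·P6 via (38.37,14.605): [(19.3484, 23.3788) (14.0601, 11.2578) (28.7034, 6.0065) (36.7732, 18.2947)]  |A|=230.2045
9. ⊥bis P7·P8 via (24.535,27.21): [(19.3484, 23.3788) (14.0601, 11.2578) (28.7034, 6.0065) (36.7732, 18.2947)]  |A|=230.2045
10. canonical 4-gon: [(19.3484, 23.3788) (14.0601, 11.2578) (28.7034, 6.0065) (36.7732, 18.2947)]
11. shoelace: 230.2045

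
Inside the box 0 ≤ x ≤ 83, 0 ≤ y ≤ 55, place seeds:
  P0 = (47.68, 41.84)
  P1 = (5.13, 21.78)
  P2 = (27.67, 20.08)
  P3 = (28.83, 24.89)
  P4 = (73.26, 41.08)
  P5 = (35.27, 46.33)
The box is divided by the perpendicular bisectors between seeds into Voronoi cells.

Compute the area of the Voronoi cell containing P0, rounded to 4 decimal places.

1. box [0,83]×[0,55]: [(0, 0) (83, 0) (83, 55) (0, 55)]
2. ⊥bis P0·P1 via (26.405,31.81): [(41.4017, 0) (83, 0) (83, 55) (15.4722, 55)]  |A|=3000.9689
3. ⊥bis P0·P2 via (37.675,30.96): [(18.4873, 48.6046) (71.3426, 0) (83, 0) (83, 55) (15.4722, 55)]  |A|=2273.3343
4. ⊥bis P0·P3 via (38.255,33.365): [(53.5178, 16.3913) (71.3426, 0) (83, 0) (83, 55) (18.8007, 55)]  |A|=2145.6249
5. ⊥bis P0·P4 via (60.47,41.46): [(53.5178, 16.3913) (59.5601, 10.835) (60.8723, 55) (18.8007, 55)]  |A|=949.2386
6. ⊥bis P0·P5 via (41.475,44.085): [(37.7854, 33.8872) (53.5178, 16.3913) (59.5601, 10.835) (60.8723, 55) (45.4241, 55)]  |A|=668.192
7. canonical 5-gon: [(37.7854, 33.8872) (53.5178, 16.3913) (59.5601, 10.835) (60.8723, 55) (45.4241, 55)]
8. shoelace: 668.192

Area of P0's cell: 668.1920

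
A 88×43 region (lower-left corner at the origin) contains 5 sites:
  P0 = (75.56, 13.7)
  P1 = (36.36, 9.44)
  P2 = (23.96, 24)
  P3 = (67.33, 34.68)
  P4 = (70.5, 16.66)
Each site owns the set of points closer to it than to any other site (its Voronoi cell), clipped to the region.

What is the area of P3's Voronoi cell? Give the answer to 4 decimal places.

Area of P3's cell: 742.8838

1. box [0,88]×[0,43]: [(0, 0) (88, 0) (88, 43) (0, 43)]
2. ⊥bis P3·P0 via (71.445,24.19): [(0, 0) (9.7796, 0) (88, 30.6842) (88, 43) (0, 43)]  |A|=2583.9361
3. ⊥bis P3·P1 via (51.845,22.06): [(55.2778, 17.8479) (88, 30.6842) (88, 43) (34.7793, 43)]  |A|=870.8063
4. ⊥bis P3·P2 via (45.645,29.34): [(45.5294, 29.8093) (55.2778, 17.8479) (88, 30.6842) (88, 43) (42.2812, 43)]  |A|=821.3288
5. ⊥bis P3·P4 via (68.915,25.67): [(45.5294, 29.8093) (51.4123, 22.591) (80.3424, 27.6803) (88, 30.6842) (88, 43) (42.2812, 43)]  |A|=742.8838
6. canonical 6-gon: [(45.5294, 29.8093) (51.4123, 22.591) (80.3424, 27.6803) (88, 30.6842) (88, 43) (42.2812, 43)]
7. shoelace: 742.8838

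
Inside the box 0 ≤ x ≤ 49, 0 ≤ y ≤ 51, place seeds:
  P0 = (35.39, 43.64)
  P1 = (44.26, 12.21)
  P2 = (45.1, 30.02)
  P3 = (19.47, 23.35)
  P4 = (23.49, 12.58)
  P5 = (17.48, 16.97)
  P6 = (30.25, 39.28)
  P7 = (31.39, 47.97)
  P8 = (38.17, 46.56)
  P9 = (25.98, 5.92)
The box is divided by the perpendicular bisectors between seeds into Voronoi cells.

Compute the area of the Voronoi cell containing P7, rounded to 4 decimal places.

Area of P7's cell: 189.0212

1. box [0,49]×[0,51]: [(0, 0) (49, 0) (49, 51) (0, 51)]
2. ⊥bis P7·P0 via (33.39,45.805): [(0, 14.9597) (39.0136, 51) (0, 51)]  |A|=703.03
3. ⊥bis P7·P1 via (37.825,30.09): [(0, 16.4768) (2.6904, 17.4451) (39.0136, 51) (0, 51)]  |A|=700.9893
4. ⊥bis P7·P2 via (38.245,38.995): [(0, 16.4768) (2.6904, 17.4451) (39.0136, 51) (0, 51)]  |A|=700.9893
5. ⊥bis P7·P3 via (25.43,35.66): [(0, 47.9722) (23.4472, 36.62) (39.0136, 51) (0, 51)]  |A|=316.0052
6. ⊥bis P7·P4 via (27.44,30.275): [(0, 47.9722) (23.4472, 36.62) (39.0136, 51) (0, 51)]  |A|=316.0052
7. ⊥bis P7·P5 via (24.435,32.47): [(0, 47.9722) (23.4472, 36.62) (39.0136, 51) (0, 51)]  |A|=316.0052
8. ⊥bis P7·P6 via (30.82,43.625): [(0, 47.9722) (0.8614, 47.5551) (31.004, 43.6009) (39.0136, 51) (0, 51)]  |A|=195.8532
9. ⊥bis P7·P8 via (34.78,47.265): [(0, 47.9722) (0.8614, 47.5551) (31.004, 43.6009) (34.7347, 47.0472) (35.5567, 51) (0, 51)]  |A|=189.0212
10. ⊥bis P7·P9 via (28.685,26.945): [(0, 47.9722) (0.8614, 47.5551) (31.004, 43.6009) (34.7347, 47.0472) (35.5567, 51) (0, 51)]  |A|=189.0212
11. canonical 6-gon: [(0, 47.9722) (0.8614, 47.5551) (31.004, 43.6009) (34.7347, 47.0472) (35.5567, 51) (0, 51)]
12. shoelace: 189.0212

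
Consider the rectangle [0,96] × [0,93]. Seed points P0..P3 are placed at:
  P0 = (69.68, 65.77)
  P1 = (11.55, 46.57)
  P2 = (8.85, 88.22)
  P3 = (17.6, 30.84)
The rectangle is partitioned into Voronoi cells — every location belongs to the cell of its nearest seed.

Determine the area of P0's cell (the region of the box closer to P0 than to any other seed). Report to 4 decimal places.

1. box [0,96]×[0,93]: [(0, 0) (96, 0) (96, 93) (0, 93)]
2. ⊥bis P0·P1 via (40.615,56.17): [(59.1676, 0) (96, 0) (96, 93) (28.4503, 93)]  |A|=4853.7682
3. ⊥bis P0·P2 via (39.265,76.995): [(36.3476, 69.09) (59.1676, 0) (96, 0) (96, 93) (45.1718, 93)]  |A|=4653.8622
4. ⊥bis P0·P3 via (43.64,48.305): [(36.3476, 69.09) (42.7982, 49.5601) (76.0381, 0) (96, 0) (96, 93) (45.1718, 93)]  |A|=4235.8108
5. canonical 6-gon: [(36.3476, 69.09) (42.7982, 49.5601) (76.0381, 0) (96, 0) (96, 93) (45.1718, 93)]
6. shoelace: 4235.8108

Area of P0's cell: 4235.8108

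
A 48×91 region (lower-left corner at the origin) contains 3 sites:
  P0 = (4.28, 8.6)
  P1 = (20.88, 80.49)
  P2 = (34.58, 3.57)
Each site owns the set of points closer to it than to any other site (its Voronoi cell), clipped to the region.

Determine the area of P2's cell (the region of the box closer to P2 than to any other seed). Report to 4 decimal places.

1. box [0,48]×[0,91]: [(0, 0) (48, 0) (48, 91) (0, 91)]
2. ⊥bis P2·P0 via (19.43,6.085): [(18.4198, 0) (48, 0) (48, 91) (33.5265, 91)]  |A|=2004.4433
3. ⊥bis P2·P1 via (27.73,42.03): [(25.326, 41.6018) (18.4198, 0) (48, 0) (48, 45.6402)]  |A|=1132.7169
4. canonical 4-gon: [(25.326, 41.6018) (18.4198, 0) (48, 0) (48, 45.6402)]
5. shoelace: 1132.7169

Area of P2's cell: 1132.7169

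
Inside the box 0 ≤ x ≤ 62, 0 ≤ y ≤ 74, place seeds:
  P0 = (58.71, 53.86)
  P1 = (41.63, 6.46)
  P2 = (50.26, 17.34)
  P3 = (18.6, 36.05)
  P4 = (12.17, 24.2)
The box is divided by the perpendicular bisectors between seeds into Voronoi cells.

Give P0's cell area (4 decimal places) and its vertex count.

Area of P0's cell: 1053.2677 (4 vertices)

1. box [0,62]×[0,74]: [(0, 0) (62, 0) (62, 74) (0, 74)]
2. ⊥bis P0·P1 via (50.17,30.16): [(0, 48.2381) (62, 25.8972) (62, 74) (0, 74)]  |A|=2289.8044
3. ⊥bis P0·P2 via (54.485,35.6): [(0, 48.2381) (0.2434, 48.1504) (62, 33.8612) (62, 74) (0, 74)]  |A|=2043.8906
4. ⊥bis P0·P3 via (38.655,44.955): [(41.4719, 38.611) (62, 33.8612) (62, 74) (25.7582, 74)]  |A|=1053.2677
5. ⊥bis P0·P4 via (35.44,39.03): [(41.4719, 38.611) (62, 33.8612) (62, 74) (25.7582, 74)]  |A|=1053.2677
6. canonical 4-gon: [(41.4719, 38.611) (62, 33.8612) (62, 74) (25.7582, 74)]
7. shoelace: 1053.2677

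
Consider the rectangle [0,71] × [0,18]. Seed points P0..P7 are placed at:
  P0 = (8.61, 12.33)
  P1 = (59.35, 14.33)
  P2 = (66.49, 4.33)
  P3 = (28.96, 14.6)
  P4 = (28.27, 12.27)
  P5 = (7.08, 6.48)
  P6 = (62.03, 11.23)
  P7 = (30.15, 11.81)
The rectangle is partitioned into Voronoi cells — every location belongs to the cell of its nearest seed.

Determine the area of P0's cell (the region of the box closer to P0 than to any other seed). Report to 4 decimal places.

1. box [0,71]×[0,18]: [(0, 0) (71, 0) (71, 18) (0, 18)]
2. ⊥bis P0·P1 via (33.98,13.33): [(0, 0) (34.5054, 0) (33.7959, 18) (0, 18)]  |A|=614.7121
3. ⊥bis P0·P2 via (37.55,8.33): [(0, 0) (34.5054, 0) (33.7959, 18) (0, 18)]  |A|=614.7121
4. ⊥bis P0·P3 via (18.785,13.465): [(0, 0) (20.287, 0) (18.2791, 18) (0, 18)]  |A|=347.0951
5. ⊥bis P0·P4 via (18.44,12.3): [(0, 0) (18.4025, 0) (18.4526, 16.4445) (18.2791, 18) (0, 18)]  |A|=331.6001
6. ⊥bis P0·P5 via (7.845,9.405): [(0, 11.4568) (18.4227, 6.6385) (18.4526, 16.4445) (18.2791, 18) (0, 18)]  |A|=164.9851
7. ⊥bis P0·P6 via (35.32,11.78): [(0, 11.4568) (18.4227, 6.6385) (18.4526, 16.4445) (18.2791, 18) (0, 18)]  |A|=164.9851
8. ⊥bis P0·P7 via (19.38,12.07): [(0, 11.4568) (18.4227, 6.6385) (18.4526, 16.4445) (18.2791, 18) (0, 18)]  |A|=164.9851
9. canonical 5-gon: [(0, 11.4568) (18.4227, 6.6385) (18.4526, 16.4445) (18.2791, 18) (0, 18)]
10. shoelace: 164.9851

Area of P0's cell: 164.9851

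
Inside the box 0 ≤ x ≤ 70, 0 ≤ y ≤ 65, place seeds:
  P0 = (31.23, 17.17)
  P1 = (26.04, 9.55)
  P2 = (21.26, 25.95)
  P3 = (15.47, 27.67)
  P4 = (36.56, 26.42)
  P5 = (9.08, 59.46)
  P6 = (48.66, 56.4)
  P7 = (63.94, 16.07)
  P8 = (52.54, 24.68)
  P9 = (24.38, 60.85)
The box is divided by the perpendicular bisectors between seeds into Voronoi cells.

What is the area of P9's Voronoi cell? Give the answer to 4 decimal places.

Area of P9's cell: 393.8119

1. box [0,70]×[0,65]: [(0, 0) (70, 0) (70, 65) (0, 65)]
2. ⊥bis P9·P0 via (27.805,39.01): [(0, 34.6496) (70, 45.6271) (70, 65) (0, 65)]  |A|=1740.3164
3. ⊥bis P9·P1 via (25.21,35.2): [(0, 34.6496) (70, 45.6271) (70, 65) (0, 65)]  |A|=1740.3164
4. ⊥bis P9·P2 via (22.82,43.4): [(0, 45.4401) (43.8246, 41.5222) (70, 45.6271) (70, 65) (0, 65)]  |A|=1503.8716
5. ⊥bis P9·P3 via (19.925,44.26): [(0, 49.6106) (23.281, 43.3588) (43.8246, 41.5222) (70, 45.6271) (70, 65) (0, 65)]  |A|=1455.3248
6. ⊥bis P9·P4 via (30.47,43.635): [(0, 49.6106) (23.281, 43.3588) (28.3965, 42.9015) (70, 57.6192) (70, 65) (0, 65)]  |A|=1156.1524
7. ⊥bis P9·P5 via (16.73,60.155): [(18.1303, 44.7419) (23.281, 43.3588) (28.3965, 42.9015) (70, 57.6192) (70, 65) (16.2898, 65)]  |A|=851.6449
8. ⊥bis P9·P6 via (36.52,58.625): [(18.1303, 44.7419) (23.281, 43.3588) (28.3965, 42.9015) (34.0016, 44.8844) (37.6884, 65) (16.2898, 65)]  |A|=393.8119
9. ⊥bis P9·P7 via (44.16,38.46): [(18.1303, 44.7419) (23.281, 43.3588) (28.3965, 42.9015) (34.0016, 44.8844) (37.6884, 65) (16.2898, 65)]  |A|=393.8119
10. ⊥bis P9·P8 via (38.46,42.765): [(18.1303, 44.7419) (23.281, 43.3588) (28.3965, 42.9015) (34.0016, 44.8844) (37.6884, 65) (16.2898, 65)]  |A|=393.8119
11. canonical 6-gon: [(18.1303, 44.7419) (23.281, 43.3588) (28.3965, 42.9015) (34.0016, 44.8844) (37.6884, 65) (16.2898, 65)]
12. shoelace: 393.8119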